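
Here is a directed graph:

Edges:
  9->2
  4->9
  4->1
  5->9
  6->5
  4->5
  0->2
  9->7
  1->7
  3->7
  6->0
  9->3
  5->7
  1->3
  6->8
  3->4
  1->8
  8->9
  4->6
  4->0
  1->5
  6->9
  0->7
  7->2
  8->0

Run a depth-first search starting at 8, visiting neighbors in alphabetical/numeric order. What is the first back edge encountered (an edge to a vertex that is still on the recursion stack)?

1→3

DFS from 8 (visiting neighbors in alphabetical/numeric order); mark gray on enter, black on exit:
8 gray
  0 gray
    2 gray
    2 black
    7 gray
      7→2: 2 black — skip
    7 black
  0 black
  9 gray
    9→2: 2 black — skip
    3 gray
      4 gray
        4→0: 0 black — skip
        1 gray
          1→3: 3 is gray → back edge
First back edge: 1 → 3.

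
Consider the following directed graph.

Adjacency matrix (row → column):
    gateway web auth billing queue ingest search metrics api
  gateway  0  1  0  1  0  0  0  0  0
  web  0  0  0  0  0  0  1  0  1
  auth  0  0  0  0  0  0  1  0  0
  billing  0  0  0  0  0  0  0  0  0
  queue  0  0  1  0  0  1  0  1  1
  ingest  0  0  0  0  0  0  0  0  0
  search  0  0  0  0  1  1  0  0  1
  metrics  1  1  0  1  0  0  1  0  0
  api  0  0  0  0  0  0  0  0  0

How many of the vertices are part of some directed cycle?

A vertex is on a directed cycle iff it belongs to a strongly connected component of size ≥ 2 (or has a self-loop).
The vertices on cycles are {web, auth, queue, search, gateway, metrics} — 6 in total.

6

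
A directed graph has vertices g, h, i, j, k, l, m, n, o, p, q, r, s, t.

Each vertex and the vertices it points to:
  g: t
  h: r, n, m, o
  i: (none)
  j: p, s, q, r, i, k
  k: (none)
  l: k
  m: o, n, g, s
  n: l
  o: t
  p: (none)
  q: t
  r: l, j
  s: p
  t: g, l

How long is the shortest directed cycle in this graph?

2

For each vertex v, BFS finds the shortest path from v back to v.
The shortest such closed walk is r → j → r, length 2.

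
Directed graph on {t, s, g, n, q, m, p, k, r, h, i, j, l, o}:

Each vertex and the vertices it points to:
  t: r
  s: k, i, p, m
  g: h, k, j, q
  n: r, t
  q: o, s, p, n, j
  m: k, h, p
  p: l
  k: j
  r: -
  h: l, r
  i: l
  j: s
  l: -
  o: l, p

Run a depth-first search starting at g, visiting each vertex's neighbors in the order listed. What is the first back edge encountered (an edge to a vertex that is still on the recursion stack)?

s->k

DFS from g (visiting each vertex's neighbors in the order listed); mark gray on enter, black on exit:
g gray
  h gray
    l gray
    l black
    r gray
    r black
  h black
  k gray
    j gray
      s gray
        s→k: k is gray → back edge
First back edge: s → k.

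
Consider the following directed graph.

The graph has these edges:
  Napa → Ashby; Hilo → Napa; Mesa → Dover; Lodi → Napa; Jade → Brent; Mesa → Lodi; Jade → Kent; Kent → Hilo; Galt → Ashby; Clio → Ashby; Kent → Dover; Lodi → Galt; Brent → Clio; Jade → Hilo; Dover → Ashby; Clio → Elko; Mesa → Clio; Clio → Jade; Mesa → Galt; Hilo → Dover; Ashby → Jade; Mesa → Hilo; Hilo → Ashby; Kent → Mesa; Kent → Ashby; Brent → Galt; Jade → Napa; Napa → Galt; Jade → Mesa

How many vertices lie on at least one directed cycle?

A vertex is on a directed cycle iff it belongs to a strongly connected component of size ≥ 2 (or has a self-loop).
The vertices on cycles are {Clio, Galt, Hilo, Jade, Kent, Lodi, Mesa, Napa, Ashby, Brent, Dover} — 11 in total.

11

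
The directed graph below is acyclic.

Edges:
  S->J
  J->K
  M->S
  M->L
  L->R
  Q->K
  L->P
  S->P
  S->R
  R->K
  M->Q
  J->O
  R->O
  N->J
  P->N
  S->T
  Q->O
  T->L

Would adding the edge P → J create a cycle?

Adding P→J creates a cycle iff J can already reach P.
Explore from J: no path reaches P. The graph stays acyclic.

No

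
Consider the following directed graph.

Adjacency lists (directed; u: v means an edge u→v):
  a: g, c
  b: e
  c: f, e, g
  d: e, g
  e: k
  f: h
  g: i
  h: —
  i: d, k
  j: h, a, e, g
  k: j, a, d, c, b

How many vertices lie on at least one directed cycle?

9

A vertex is on a directed cycle iff it belongs to a strongly connected component of size ≥ 2 (or has a self-loop).
The vertices on cycles are {a, b, c, d, e, g, i, j, k} — 9 in total.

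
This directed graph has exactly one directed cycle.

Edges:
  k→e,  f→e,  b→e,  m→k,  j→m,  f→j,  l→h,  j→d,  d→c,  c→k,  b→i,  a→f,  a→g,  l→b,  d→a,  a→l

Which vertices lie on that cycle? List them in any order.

a, d, f, j

DFS with gray/black marking from d:
d gray
  a gray
    g gray
    g black
    f gray
      j gray
        m gray
          k gray
            e gray
            e black
          k black
        m black
        j→d: d is gray → back edge
Back edge closes the cycle d → a → f → j → d; its vertices are {a, d, f, j}.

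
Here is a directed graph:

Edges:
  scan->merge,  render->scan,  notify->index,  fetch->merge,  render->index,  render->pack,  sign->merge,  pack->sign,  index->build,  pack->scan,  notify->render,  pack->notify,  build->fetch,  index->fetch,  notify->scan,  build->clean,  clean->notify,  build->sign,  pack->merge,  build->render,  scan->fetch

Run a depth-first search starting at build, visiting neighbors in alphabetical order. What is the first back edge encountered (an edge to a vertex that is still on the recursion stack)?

index→build

DFS from build (visiting neighbors in alphabetical order); mark gray on enter, black on exit:
build gray
  clean gray
    notify gray
      index gray
        index→build: build is gray → back edge
First back edge: index → build.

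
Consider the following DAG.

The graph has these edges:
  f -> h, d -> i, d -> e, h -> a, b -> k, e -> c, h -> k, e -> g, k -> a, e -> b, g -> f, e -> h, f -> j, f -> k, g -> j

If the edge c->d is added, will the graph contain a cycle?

Yes

Adding c→d creates a cycle iff d can already reach c.
Path from d: d → e → c.
So d → … → c → d is a cycle.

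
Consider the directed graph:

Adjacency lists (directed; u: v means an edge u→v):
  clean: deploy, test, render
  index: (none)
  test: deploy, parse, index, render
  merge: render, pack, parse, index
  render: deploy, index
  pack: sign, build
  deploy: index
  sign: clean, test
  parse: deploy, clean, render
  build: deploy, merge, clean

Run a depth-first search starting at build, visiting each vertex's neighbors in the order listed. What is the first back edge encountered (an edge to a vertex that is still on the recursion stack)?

DFS from build (visiting each vertex's neighbors in the order listed); mark gray on enter, black on exit:
build gray
  deploy gray
    index gray
    index black
  deploy black
  merge gray
    render gray
      render→deploy: deploy black — skip
      render→index: index black — skip
    render black
    pack gray
      sign gray
        clean gray
          clean→deploy: deploy black — skip
          test gray
            test→deploy: deploy black — skip
            parse gray
              parse→deploy: deploy black — skip
              parse→clean: clean is gray → back edge
First back edge: parse → clean.

parse→clean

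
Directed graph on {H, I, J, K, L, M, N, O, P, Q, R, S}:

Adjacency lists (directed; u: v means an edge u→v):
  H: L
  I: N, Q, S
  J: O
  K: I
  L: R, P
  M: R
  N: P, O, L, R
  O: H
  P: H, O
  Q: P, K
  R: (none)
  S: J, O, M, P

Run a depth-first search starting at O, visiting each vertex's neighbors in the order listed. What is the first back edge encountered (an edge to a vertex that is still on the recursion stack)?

DFS from O (visiting each vertex's neighbors in the order listed); mark gray on enter, black on exit:
O gray
  H gray
    L gray
      R gray
      R black
      P gray
        P→H: H is gray → back edge
First back edge: P → H.

P→H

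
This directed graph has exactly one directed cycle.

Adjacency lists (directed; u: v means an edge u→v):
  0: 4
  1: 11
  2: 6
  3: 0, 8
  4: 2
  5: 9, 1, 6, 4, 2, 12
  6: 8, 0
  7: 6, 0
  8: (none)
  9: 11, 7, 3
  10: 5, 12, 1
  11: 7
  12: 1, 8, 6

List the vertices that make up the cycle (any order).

0, 2, 4, 6

DFS with gray/black marking from 2:
2 gray
  6 gray
    8 gray
    8 black
    0 gray
      4 gray
        4→2: 2 is gray → back edge
Back edge closes the cycle 2 → 6 → 0 → 4 → 2; its vertices are {0, 2, 4, 6}.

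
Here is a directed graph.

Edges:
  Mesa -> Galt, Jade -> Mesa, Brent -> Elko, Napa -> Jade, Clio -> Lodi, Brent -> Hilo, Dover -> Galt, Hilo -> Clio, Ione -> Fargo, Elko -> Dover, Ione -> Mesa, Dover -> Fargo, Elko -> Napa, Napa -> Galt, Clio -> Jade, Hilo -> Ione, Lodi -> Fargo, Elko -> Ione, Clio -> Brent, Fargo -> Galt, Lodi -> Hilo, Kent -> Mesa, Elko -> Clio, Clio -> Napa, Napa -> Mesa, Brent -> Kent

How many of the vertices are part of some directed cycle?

A vertex is on a directed cycle iff it belongs to a strongly connected component of size ≥ 2 (or has a self-loop).
The vertices on cycles are {Clio, Elko, Hilo, Lodi, Brent} — 5 in total.

5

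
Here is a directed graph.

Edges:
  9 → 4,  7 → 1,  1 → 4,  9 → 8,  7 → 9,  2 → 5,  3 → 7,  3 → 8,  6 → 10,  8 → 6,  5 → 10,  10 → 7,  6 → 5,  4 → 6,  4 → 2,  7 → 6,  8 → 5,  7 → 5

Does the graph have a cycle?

DFS with white/gray/black marking, starting from 8:
8 gray
  6 gray
    5 gray
      10 gray
        7 gray
          7→5: 5 is gray → back edge
Back edge found, so a cycle exists: 5 → 10 → 7 → 5.

Yes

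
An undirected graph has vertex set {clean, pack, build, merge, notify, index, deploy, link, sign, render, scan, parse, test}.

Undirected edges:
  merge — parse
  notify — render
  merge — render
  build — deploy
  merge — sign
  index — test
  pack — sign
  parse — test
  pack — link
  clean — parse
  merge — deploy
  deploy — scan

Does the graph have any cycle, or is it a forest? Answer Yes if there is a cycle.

DFS, tracking each vertex's parent; an edge to a visited non-parent vertex closes a cycle.
Start from pack:
visit pack (parent –)
  visit link (parent pack)
    link–pack: parent, skip
  visit sign (parent pack)
    sign–pack: parent, skip
    visit merge (parent sign)
      visit render (parent merge)
        render–merge: parent, skip
        visit notify (parent render)
          notify–render: parent, skip
      merge–sign: parent, skip
      visit parse (parent merge)
        parse–merge: parent, skip
        visit clean (parent parse)
          clean–parse: parent, skip
        visit test (parent parse)
          visit index (parent test)
            index–test: parent, skip
          test–parse: parent, skip
      visit deploy (parent merge)
        deploy–merge: parent, skip
        visit build (parent deploy)
          build–deploy: parent, skip
        visit scan (parent deploy)
          scan–deploy: parent, skip
No non-parent visited neighbor found — the graph is a forest.

No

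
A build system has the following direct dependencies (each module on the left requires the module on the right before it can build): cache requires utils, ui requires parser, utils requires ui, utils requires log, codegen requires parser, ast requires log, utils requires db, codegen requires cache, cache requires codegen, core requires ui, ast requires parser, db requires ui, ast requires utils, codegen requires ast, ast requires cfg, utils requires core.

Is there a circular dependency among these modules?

Yes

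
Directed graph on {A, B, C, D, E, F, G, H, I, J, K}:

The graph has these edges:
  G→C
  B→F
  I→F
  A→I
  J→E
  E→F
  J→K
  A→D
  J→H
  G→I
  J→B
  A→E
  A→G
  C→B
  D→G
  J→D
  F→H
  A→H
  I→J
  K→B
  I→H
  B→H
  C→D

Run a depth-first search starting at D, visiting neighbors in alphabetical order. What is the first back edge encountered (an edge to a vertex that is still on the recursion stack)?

C->D

DFS from D (visiting neighbors in alphabetical order); mark gray on enter, black on exit:
D gray
  G gray
    C gray
      B gray
        F gray
          H gray
          H black
        F black
        B→H: H black — skip
      B black
      C→D: D is gray → back edge
First back edge: C → D.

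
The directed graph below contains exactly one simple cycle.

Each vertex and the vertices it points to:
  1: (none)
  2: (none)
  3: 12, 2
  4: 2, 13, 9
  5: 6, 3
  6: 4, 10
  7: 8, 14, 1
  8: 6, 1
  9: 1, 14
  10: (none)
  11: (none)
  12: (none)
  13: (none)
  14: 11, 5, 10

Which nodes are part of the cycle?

4, 5, 6, 9, 14

DFS with gray/black marking from 14:
14 gray
  11 gray
  11 black
  5 gray
    6 gray
      4 gray
        2 gray
        2 black
        13 gray
        13 black
        9 gray
          1 gray
          1 black
          9→14: 14 is gray → back edge
Back edge closes the cycle 14 → 5 → 6 → 4 → 9 → 14; its vertices are {4, 5, 6, 9, 14}.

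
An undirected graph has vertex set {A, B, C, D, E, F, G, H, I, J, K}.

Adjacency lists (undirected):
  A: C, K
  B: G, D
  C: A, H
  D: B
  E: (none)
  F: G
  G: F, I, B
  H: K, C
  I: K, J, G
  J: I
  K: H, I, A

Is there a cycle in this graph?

DFS, tracking each vertex's parent; an edge to a visited non-parent vertex closes a cycle.
Start from K:
visit K (parent –)
  visit H (parent K)
    H–K: parent, skip
    visit C (parent H)
      visit A (parent C)
        A–C: parent, skip
        A–K: K visited and ≠ parent → cycle
Cycle: K – H – C – A – K.

Yes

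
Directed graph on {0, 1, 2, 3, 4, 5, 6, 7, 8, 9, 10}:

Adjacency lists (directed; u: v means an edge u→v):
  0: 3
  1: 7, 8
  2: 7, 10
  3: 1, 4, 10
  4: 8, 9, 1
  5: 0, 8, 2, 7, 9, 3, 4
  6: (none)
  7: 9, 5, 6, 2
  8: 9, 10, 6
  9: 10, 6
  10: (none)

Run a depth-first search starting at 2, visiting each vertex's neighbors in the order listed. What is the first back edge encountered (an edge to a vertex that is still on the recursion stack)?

DFS from 2 (visiting each vertex's neighbors in the order listed); mark gray on enter, black on exit:
2 gray
  7 gray
    9 gray
      10 gray
      10 black
      6 gray
      6 black
    9 black
    5 gray
      0 gray
        3 gray
          1 gray
            1→7: 7 is gray → back edge
First back edge: 1 → 7.

1→7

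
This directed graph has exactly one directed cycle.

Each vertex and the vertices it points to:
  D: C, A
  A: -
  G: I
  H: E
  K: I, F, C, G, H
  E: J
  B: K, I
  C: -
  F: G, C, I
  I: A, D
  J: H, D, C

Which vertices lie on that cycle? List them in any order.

DFS with gray/black marking from H:
H gray
  E gray
    J gray
      J→H: H is gray → back edge
Back edge closes the cycle H → E → J → H; its vertices are {E, H, J}.

E, H, J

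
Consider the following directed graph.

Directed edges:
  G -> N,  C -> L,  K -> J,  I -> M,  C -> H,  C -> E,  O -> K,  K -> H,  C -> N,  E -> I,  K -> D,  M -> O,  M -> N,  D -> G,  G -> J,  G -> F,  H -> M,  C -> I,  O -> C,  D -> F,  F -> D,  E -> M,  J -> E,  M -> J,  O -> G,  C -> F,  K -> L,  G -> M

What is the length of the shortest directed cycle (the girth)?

For each vertex v, BFS finds the shortest path from v back to v.
The shortest such closed walk is D → F → D, length 2.

2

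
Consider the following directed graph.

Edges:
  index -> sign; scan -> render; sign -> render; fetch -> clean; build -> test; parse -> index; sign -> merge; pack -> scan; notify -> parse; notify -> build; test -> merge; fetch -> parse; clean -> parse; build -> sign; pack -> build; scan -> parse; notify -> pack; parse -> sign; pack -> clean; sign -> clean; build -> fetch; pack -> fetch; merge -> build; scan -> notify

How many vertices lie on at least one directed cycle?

A vertex is on a directed cycle iff it belongs to a strongly connected component of size ≥ 2 (or has a self-loop).
The vertices on cycles are {pack, scan, sign, test, build, clean, fetch, index, merge, parse, notify} — 11 in total.

11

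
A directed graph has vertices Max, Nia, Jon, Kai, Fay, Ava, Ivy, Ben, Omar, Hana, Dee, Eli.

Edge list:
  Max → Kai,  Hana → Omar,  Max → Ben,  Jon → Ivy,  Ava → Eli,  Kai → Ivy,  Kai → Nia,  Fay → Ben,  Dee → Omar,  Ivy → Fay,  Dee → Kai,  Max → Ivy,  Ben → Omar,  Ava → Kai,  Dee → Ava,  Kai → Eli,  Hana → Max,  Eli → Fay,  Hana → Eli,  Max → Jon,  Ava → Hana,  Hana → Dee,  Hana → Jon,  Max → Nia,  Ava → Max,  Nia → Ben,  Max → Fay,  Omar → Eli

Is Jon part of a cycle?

Jon lies on a cycle iff there is a path from Jon back to itself.
Exploring from Jon, it never reaches itself; equivalently, its strongly connected component is a singleton.

No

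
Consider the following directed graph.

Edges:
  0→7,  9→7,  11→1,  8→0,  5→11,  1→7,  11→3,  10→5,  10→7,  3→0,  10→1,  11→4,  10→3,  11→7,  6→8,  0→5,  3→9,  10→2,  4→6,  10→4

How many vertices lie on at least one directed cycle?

A vertex is on a directed cycle iff it belongs to a strongly connected component of size ≥ 2 (or has a self-loop).
The vertices on cycles are {0, 3, 4, 5, 6, 8, 11} — 7 in total.

7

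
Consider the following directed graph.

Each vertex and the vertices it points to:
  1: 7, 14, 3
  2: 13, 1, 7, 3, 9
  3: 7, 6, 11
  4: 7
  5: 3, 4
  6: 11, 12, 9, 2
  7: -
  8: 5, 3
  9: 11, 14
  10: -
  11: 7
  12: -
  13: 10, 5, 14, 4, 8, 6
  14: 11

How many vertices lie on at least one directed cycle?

7

A vertex is on a directed cycle iff it belongs to a strongly connected component of size ≥ 2 (or has a self-loop).
The vertices on cycles are {1, 2, 3, 5, 6, 8, 13} — 7 in total.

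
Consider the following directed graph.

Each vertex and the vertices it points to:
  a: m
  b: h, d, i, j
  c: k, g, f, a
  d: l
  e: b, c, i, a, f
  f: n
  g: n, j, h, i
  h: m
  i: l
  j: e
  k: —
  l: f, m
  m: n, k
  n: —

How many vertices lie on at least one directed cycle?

5

A vertex is on a directed cycle iff it belongs to a strongly connected component of size ≥ 2 (or has a self-loop).
The vertices on cycles are {b, c, e, g, j} — 5 in total.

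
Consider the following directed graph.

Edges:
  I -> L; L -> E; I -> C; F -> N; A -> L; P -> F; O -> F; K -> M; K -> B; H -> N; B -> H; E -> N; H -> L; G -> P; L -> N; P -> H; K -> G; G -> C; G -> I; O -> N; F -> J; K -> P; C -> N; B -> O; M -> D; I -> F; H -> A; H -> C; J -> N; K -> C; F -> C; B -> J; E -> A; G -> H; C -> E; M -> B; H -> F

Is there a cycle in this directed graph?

Yes

DFS with white/gray/black marking, starting from L:
L gray
  N gray
  N black
  E gray
    E→N: N black — skip
    A gray
      A→L: L is gray → back edge
Back edge found, so a cycle exists: L → E → A → L.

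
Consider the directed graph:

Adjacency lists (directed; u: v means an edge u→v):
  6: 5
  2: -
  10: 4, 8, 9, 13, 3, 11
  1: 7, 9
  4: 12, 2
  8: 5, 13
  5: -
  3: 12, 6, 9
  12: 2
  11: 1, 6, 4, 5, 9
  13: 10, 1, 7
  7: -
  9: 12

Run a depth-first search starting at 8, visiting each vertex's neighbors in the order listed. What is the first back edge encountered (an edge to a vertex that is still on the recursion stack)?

10->8

DFS from 8 (visiting each vertex's neighbors in the order listed); mark gray on enter, black on exit:
8 gray
  5 gray
  5 black
  13 gray
    10 gray
      4 gray
        12 gray
          2 gray
          2 black
        12 black
        4→2: 2 black — skip
      4 black
      10→8: 8 is gray → back edge
First back edge: 10 → 8.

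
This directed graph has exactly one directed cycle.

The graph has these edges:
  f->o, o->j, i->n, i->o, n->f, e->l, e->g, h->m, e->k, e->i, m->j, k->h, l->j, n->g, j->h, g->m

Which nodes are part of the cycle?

h, j, m

DFS with gray/black marking from h:
h gray
  m gray
    j gray
      j→h: h is gray → back edge
Back edge closes the cycle h → m → j → h; its vertices are {h, j, m}.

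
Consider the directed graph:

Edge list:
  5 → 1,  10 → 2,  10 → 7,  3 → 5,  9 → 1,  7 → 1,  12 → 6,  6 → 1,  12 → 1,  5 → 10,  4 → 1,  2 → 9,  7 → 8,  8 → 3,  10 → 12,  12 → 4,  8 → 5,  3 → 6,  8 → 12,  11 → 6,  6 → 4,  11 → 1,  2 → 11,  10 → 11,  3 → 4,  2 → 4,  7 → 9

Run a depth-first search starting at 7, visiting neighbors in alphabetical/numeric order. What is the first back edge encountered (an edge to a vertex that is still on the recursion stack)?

DFS from 7 (visiting neighbors in alphabetical/numeric order); mark gray on enter, black on exit:
7 gray
  1 gray
  1 black
  8 gray
    3 gray
      4 gray
        4→1: 1 black — skip
      4 black
      5 gray
        5→1: 1 black — skip
        10 gray
          2 gray
            2→4: 4 black — skip
            9 gray
              9→1: 1 black — skip
            9 black
            11 gray
              11→1: 1 black — skip
              6 gray
                6→1: 1 black — skip
                6→4: 4 black — skip
              6 black
            11 black
          2 black
          10→7: 7 is gray → back edge
First back edge: 10 → 7.

10->7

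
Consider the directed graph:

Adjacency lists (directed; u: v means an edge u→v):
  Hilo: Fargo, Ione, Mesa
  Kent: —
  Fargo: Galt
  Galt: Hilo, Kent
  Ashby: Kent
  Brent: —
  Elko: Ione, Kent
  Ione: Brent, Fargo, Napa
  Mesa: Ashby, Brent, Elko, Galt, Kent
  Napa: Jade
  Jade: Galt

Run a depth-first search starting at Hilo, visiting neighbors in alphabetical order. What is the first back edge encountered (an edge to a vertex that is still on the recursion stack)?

Galt→Hilo

DFS from Hilo (visiting neighbors in alphabetical order); mark gray on enter, black on exit:
Hilo gray
  Fargo gray
    Galt gray
      Galt→Hilo: Hilo is gray → back edge
First back edge: Galt → Hilo.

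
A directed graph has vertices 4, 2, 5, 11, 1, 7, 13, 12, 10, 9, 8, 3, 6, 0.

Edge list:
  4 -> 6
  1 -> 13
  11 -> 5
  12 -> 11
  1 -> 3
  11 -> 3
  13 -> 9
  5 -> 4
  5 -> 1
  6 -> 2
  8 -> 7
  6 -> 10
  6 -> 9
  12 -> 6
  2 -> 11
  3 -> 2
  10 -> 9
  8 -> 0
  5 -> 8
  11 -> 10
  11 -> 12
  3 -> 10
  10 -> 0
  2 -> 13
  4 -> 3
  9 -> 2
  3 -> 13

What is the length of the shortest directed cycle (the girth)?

For each vertex v, BFS finds the shortest path from v back to v.
The shortest such closed walk is 11 → 12 → 11, length 2.

2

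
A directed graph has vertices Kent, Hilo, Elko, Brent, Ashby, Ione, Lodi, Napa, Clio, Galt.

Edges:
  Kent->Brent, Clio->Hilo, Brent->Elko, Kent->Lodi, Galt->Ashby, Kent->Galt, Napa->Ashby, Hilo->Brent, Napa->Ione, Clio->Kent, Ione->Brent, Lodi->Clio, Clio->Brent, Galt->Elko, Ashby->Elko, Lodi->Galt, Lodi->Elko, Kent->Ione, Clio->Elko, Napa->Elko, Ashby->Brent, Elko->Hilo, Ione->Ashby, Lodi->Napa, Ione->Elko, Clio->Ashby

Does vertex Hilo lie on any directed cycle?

Hilo is on a cycle iff Hilo can reach itself via ≥1 edge.
Hilo → Brent → Elko → Hilo — yes.

Yes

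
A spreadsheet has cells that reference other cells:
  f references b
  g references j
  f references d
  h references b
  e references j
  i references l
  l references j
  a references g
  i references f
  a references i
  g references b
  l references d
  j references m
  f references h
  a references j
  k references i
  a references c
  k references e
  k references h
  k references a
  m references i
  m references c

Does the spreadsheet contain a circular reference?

DFS with white/gray/black marking, starting from a:
a gray
  c gray
  c black
  i gray
    f gray
      d gray
      d black
      h gray
        b gray
        b black
      h black
      f→b: b black — skip
    f black
    l gray
      l→d: d black — skip
      j gray
        m gray
          m→i: i is gray → back edge
Back edge found, so a cycle exists: i → l → j → m → i.

Yes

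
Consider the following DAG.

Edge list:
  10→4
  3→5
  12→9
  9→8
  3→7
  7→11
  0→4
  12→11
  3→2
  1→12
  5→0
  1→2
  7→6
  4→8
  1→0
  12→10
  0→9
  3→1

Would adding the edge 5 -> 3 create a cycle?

Yes

Adding 5→3 creates a cycle iff 3 can already reach 5.
Path from 3: 3 → 5.
So 3 → … → 5 → 3 is a cycle.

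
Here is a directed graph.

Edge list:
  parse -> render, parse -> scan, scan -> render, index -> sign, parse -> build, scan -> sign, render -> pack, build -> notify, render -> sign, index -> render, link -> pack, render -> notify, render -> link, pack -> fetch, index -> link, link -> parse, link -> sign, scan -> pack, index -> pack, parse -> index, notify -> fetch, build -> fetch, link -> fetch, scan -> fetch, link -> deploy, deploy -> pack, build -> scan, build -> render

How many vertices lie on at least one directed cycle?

A vertex is on a directed cycle iff it belongs to a strongly connected component of size ≥ 2 (or has a self-loop).
The vertices on cycles are {link, scan, build, index, parse, render} — 6 in total.

6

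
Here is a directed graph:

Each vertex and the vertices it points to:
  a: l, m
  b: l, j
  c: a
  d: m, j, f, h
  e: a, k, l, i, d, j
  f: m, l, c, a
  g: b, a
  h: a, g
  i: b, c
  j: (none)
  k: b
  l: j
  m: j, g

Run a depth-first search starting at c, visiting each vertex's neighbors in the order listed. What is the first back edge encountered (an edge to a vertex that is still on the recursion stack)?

g→a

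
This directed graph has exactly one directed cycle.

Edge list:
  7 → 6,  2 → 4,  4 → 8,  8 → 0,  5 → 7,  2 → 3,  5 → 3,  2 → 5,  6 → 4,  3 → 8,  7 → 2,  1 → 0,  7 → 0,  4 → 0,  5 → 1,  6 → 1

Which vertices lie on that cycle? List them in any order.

DFS with gray/black marking from 7:
7 gray
  0 gray
  0 black
  2 gray
    4 gray
      4→0: 0 black — skip
      8 gray
        8→0: 0 black — skip
      8 black
    4 black
    5 gray
      1 gray
        1→0: 0 black — skip
      1 black
      3 gray
        3→8: 8 black — skip
      3 black
      5→7: 7 is gray → back edge
Back edge closes the cycle 7 → 2 → 5 → 7; its vertices are {2, 5, 7}.

2, 5, 7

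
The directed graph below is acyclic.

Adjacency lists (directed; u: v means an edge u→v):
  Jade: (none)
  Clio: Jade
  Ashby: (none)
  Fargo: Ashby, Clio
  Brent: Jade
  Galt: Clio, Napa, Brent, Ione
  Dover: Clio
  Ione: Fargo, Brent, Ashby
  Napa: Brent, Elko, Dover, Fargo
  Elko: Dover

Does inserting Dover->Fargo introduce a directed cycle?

Adding Dover→Fargo creates a cycle iff Fargo can already reach Dover.
Explore from Fargo: no path reaches Dover. The graph stays acyclic.

No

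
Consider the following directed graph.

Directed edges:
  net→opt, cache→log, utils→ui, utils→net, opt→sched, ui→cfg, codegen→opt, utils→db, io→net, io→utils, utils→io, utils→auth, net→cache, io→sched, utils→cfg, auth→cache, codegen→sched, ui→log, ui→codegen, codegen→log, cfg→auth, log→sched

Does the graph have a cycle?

Yes

DFS with white/gray/black marking, starting from sched:
sched gray
sched black
auth gray
  cache gray
    log gray
      log→sched: sched black — skip
    log black
  cache black
auth black
net gray
  opt gray
    opt→sched: sched black — skip
  opt black
  net→cache: cache black — skip
net black
ui gray
  ui→log: log black — skip
  codegen gray
    codegen→sched: sched black — skip
    codegen→opt: opt black — skip
    codegen→log: log black — skip
  codegen black
  cfg gray
    cfg→auth: auth black — skip
  cfg black
ui black
db gray
db black
io gray
  utils gray
    utils→io: io is gray → back edge
Back edge found, so a cycle exists: io → utils → io.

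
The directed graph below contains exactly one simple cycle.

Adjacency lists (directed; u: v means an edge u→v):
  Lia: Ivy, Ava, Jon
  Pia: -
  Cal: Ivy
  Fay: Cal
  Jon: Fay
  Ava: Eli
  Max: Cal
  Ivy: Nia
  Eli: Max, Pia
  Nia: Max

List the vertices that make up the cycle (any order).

DFS with gray/black marking from Ivy:
Ivy gray
  Nia gray
    Max gray
      Cal gray
        Cal→Ivy: Ivy is gray → back edge
Back edge closes the cycle Ivy → Nia → Max → Cal → Ivy; its vertices are {Cal, Ivy, Max, Nia}.

Cal, Ivy, Max, Nia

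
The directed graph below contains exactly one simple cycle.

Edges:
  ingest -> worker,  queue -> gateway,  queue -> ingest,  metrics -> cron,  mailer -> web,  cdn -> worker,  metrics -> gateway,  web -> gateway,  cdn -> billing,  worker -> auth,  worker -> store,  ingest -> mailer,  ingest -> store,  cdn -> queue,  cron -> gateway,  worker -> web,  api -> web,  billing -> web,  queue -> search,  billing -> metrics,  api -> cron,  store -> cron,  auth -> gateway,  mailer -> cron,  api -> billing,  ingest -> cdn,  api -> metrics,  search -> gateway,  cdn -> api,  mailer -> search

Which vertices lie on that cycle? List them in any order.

DFS with gray/black marking from ingest:
ingest gray
  store gray
    cron gray
      gateway gray
      gateway black
    cron black
  store black
  worker gray
    auth gray
      auth→gateway: gateway black — skip
    auth black
    web gray
      web→gateway: gateway black — skip
    web black
    worker→store: store black — skip
  worker black
  cdn gray
    cdn→worker: worker black — skip
    api gray
      api→cron: cron black — skip
      metrics gray
        metrics→gateway: gateway black — skip
        metrics→cron: cron black — skip
      metrics black
      api→web: web black — skip
      billing gray
        billing→web: web black — skip
        billing→metrics: metrics black — skip
      billing black
    api black
    queue gray
      queue→ingest: ingest is gray → back edge
Back edge closes the cycle ingest → cdn → queue → ingest; its vertices are {cdn, queue, ingest}.

cdn, queue, ingest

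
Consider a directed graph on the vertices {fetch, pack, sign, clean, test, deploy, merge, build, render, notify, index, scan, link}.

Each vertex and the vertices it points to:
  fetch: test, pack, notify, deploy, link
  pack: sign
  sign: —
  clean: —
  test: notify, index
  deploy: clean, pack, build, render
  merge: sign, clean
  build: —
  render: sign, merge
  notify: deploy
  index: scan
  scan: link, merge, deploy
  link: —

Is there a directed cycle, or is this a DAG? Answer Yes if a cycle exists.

No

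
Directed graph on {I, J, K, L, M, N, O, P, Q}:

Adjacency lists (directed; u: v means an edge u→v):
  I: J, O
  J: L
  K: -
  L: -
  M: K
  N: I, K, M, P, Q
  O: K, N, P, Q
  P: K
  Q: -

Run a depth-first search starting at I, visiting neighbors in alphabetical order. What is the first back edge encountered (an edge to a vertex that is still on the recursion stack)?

DFS from I (visiting neighbors in alphabetical order); mark gray on enter, black on exit:
I gray
  J gray
    L gray
    L black
  J black
  O gray
    K gray
    K black
    N gray
      N→I: I is gray → back edge
First back edge: N → I.

N->I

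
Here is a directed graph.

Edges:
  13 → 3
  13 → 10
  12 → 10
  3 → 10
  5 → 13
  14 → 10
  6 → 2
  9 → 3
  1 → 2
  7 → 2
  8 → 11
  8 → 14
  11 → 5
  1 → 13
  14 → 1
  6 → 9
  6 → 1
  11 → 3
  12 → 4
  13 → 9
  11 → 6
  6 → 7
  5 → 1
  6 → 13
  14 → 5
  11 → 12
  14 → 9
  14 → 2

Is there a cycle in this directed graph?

No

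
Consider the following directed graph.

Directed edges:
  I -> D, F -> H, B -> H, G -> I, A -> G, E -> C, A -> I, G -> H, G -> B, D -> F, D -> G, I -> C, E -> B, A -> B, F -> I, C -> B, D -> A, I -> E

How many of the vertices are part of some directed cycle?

5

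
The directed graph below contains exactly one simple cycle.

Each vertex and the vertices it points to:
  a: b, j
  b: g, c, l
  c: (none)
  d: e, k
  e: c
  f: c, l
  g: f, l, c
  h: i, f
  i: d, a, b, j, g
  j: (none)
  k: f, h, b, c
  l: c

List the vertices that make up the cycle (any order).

d, h, i, k

DFS with gray/black marking from h:
h gray
  i gray
    d gray
      e gray
        c gray
        c black
      e black
      k gray
        f gray
          f→c: c black — skip
          l gray
            l→c: c black — skip
          l black
        f black
        k→h: h is gray → back edge
Back edge closes the cycle h → i → d → k → h; its vertices are {d, h, i, k}.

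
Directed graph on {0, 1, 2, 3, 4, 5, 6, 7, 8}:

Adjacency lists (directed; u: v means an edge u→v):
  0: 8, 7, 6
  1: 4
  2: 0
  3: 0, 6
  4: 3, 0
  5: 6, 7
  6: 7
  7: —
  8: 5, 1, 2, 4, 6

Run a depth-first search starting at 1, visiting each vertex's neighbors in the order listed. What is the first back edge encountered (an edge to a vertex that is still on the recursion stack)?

DFS from 1 (visiting each vertex's neighbors in the order listed); mark gray on enter, black on exit:
1 gray
  4 gray
    3 gray
      0 gray
        8 gray
          5 gray
            6 gray
              7 gray
              7 black
            6 black
            5→7: 7 black — skip
          5 black
          8→1: 1 is gray → back edge
First back edge: 8 → 1.

8->1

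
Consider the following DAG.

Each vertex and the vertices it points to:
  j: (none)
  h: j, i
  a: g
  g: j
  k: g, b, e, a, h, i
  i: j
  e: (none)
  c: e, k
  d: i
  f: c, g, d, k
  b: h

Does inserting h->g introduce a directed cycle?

No

Adding h→g creates a cycle iff g can already reach h.
Explore from g: no path reaches h. The graph stays acyclic.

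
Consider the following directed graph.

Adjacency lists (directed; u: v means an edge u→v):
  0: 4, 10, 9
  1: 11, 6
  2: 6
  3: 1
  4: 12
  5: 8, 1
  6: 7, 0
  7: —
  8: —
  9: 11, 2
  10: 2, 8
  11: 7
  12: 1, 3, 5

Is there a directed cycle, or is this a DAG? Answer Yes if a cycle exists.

Yes

DFS with white/gray/black marking, starting from 0:
0 gray
  4 gray
    12 gray
      1 gray
        11 gray
          7 gray
          7 black
        11 black
        6 gray
          6→7: 7 black — skip
          6→0: 0 is gray → back edge
Back edge found, so a cycle exists: 0 → 4 → 12 → 1 → 6 → 0.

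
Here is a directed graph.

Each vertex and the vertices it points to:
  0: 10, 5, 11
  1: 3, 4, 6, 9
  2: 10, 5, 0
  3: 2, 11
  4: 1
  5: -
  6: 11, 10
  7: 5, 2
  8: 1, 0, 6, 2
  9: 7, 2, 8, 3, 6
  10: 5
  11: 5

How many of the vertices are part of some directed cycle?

4

A vertex is on a directed cycle iff it belongs to a strongly connected component of size ≥ 2 (or has a self-loop).
The vertices on cycles are {1, 4, 8, 9} — 4 in total.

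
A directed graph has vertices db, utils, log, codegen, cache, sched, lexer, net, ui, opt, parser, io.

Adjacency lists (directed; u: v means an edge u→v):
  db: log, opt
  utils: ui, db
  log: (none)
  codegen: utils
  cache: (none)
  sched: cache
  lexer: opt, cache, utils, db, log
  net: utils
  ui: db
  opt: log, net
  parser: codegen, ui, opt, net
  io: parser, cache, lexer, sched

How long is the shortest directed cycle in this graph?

For each vertex v, BFS finds the shortest path from v back to v.
The shortest such closed walk is net → utils → db → opt → net, length 4.

4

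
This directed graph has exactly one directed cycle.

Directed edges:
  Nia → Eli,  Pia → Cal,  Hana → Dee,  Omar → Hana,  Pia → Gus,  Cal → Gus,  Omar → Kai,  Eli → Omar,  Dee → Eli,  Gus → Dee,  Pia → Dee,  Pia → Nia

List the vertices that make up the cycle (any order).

DFS with gray/black marking from Eli:
Eli gray
  Omar gray
    Hana gray
      Dee gray
        Dee→Eli: Eli is gray → back edge
Back edge closes the cycle Eli → Omar → Hana → Dee → Eli; its vertices are {Dee, Eli, Hana, Omar}.

Dee, Eli, Hana, Omar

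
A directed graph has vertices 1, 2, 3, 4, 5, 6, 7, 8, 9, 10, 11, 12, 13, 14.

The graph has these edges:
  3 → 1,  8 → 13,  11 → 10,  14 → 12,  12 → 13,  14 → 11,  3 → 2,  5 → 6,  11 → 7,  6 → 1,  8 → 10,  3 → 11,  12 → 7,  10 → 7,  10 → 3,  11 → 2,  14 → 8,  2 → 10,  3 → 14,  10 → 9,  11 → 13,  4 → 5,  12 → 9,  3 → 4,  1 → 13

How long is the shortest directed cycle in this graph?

3

For each vertex v, BFS finds the shortest path from v back to v.
The shortest such closed walk is 3 → 2 → 10 → 3, length 3.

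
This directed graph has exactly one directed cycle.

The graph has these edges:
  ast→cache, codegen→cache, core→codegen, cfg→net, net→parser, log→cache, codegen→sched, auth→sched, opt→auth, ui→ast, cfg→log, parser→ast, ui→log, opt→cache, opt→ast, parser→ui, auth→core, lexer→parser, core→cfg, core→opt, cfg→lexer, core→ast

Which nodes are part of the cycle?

opt, auth, core

DFS with gray/black marking from opt:
opt gray
  ast gray
    cache gray
    cache black
  ast black
  auth gray
    sched gray
    sched black
    core gray
      core→ast: ast black — skip
      codegen gray
        codegen→cache: cache black — skip
        codegen→sched: sched black — skip
      codegen black
      core→opt: opt is gray → back edge
Back edge closes the cycle opt → auth → core → opt; its vertices are {opt, auth, core}.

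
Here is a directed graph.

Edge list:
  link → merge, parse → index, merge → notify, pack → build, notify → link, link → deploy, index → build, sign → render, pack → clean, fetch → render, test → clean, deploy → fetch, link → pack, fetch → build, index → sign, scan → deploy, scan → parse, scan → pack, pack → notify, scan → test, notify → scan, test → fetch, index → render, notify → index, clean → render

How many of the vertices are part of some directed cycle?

5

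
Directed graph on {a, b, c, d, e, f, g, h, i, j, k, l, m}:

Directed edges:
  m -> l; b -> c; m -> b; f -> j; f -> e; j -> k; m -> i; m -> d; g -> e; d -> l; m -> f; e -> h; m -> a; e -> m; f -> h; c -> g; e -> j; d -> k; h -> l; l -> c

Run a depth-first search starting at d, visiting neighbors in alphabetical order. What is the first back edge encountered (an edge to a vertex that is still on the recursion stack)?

h->l

DFS from d (visiting neighbors in alphabetical order); mark gray on enter, black on exit:
d gray
  k gray
  k black
  l gray
    c gray
      g gray
        e gray
          h gray
            h→l: l is gray → back edge
First back edge: h → l.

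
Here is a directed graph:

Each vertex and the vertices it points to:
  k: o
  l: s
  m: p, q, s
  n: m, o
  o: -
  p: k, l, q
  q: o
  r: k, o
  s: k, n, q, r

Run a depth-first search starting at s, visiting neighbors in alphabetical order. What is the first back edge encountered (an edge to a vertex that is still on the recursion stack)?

l->s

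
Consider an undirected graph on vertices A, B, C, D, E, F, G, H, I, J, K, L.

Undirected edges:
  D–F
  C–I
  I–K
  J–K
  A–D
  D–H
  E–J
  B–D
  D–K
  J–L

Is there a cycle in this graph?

DFS, tracking each vertex's parent; an edge to a visited non-parent vertex closes a cycle.
Start from B:
visit B (parent –)
  visit D (parent B)
    visit K (parent D)
      K–D: parent, skip
      visit J (parent K)
        visit E (parent J)
          E–J: parent, skip
        visit L (parent J)
          L–J: parent, skip
        J–K: parent, skip
      visit I (parent K)
        visit C (parent I)
          C–I: parent, skip
        I–K: parent, skip
    visit H (parent D)
      H–D: parent, skip
    visit A (parent D)
      A–D: parent, skip
    visit F (parent D)
      F–D: parent, skip
    D–B: parent, skip
visit G (parent –)
No non-parent visited neighbor found — the graph is a forest.

No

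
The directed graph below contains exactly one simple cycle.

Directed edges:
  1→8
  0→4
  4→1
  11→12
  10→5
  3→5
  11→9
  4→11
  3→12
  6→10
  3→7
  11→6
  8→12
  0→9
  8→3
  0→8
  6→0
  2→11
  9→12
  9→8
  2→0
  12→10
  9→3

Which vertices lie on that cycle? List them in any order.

0, 4, 6, 11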